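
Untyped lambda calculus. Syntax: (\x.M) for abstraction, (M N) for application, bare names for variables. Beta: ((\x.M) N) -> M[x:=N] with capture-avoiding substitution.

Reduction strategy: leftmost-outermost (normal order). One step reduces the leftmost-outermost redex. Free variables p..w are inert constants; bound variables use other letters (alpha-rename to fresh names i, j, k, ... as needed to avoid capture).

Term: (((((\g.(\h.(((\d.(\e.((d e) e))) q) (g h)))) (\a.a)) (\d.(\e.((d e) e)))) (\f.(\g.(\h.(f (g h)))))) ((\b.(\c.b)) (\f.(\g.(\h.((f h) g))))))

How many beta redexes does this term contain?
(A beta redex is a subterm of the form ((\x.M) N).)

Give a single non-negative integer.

Answer: 3

Derivation:
Term: (((((\g.(\h.(((\d.(\e.((d e) e))) q) (g h)))) (\a.a)) (\d.(\e.((d e) e)))) (\f.(\g.(\h.(f (g h)))))) ((\b.(\c.b)) (\f.(\g.(\h.((f h) g))))))
  Redex: ((\g.(\h.(((\d.(\e.((d e) e))) q) (g h)))) (\a.a))
  Redex: ((\d.(\e.((d e) e))) q)
  Redex: ((\b.(\c.b)) (\f.(\g.(\h.((f h) g)))))
Total redexes: 3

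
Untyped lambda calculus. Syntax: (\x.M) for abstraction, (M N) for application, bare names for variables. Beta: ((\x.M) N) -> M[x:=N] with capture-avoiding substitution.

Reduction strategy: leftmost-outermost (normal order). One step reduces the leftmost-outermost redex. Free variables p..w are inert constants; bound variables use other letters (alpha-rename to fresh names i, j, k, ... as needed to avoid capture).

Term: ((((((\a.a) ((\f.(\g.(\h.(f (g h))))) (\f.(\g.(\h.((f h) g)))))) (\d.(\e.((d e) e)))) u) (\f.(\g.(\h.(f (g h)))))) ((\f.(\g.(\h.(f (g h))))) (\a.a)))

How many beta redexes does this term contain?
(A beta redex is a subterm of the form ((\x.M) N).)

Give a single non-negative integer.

Term: ((((((\a.a) ((\f.(\g.(\h.(f (g h))))) (\f.(\g.(\h.((f h) g)))))) (\d.(\e.((d e) e)))) u) (\f.(\g.(\h.(f (g h)))))) ((\f.(\g.(\h.(f (g h))))) (\a.a)))
  Redex: ((\a.a) ((\f.(\g.(\h.(f (g h))))) (\f.(\g.(\h.((f h) g))))))
  Redex: ((\f.(\g.(\h.(f (g h))))) (\f.(\g.(\h.((f h) g)))))
  Redex: ((\f.(\g.(\h.(f (g h))))) (\a.a))
Total redexes: 3

Answer: 3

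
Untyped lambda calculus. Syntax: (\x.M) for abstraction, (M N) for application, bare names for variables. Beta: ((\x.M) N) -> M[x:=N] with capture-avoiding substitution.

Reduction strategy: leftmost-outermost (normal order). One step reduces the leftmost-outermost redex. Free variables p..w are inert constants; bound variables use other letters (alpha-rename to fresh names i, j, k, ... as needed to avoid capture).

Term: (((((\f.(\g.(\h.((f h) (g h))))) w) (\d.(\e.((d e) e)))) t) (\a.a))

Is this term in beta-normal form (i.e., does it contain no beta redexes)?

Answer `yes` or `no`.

Term: (((((\f.(\g.(\h.((f h) (g h))))) w) (\d.(\e.((d e) e)))) t) (\a.a))
Found 1 beta redex(es).

Answer: no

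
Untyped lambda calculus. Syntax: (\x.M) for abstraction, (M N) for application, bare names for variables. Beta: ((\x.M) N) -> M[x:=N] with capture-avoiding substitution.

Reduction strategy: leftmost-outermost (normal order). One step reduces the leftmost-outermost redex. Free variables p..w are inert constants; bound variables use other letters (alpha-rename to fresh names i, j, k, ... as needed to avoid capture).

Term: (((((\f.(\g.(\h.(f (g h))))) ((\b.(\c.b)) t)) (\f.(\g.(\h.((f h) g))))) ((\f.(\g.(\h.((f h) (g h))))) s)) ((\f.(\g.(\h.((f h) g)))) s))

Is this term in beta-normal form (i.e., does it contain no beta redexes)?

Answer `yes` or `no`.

Answer: no

Derivation:
Term: (((((\f.(\g.(\h.(f (g h))))) ((\b.(\c.b)) t)) (\f.(\g.(\h.((f h) g))))) ((\f.(\g.(\h.((f h) (g h))))) s)) ((\f.(\g.(\h.((f h) g)))) s))
Found 4 beta redex(es).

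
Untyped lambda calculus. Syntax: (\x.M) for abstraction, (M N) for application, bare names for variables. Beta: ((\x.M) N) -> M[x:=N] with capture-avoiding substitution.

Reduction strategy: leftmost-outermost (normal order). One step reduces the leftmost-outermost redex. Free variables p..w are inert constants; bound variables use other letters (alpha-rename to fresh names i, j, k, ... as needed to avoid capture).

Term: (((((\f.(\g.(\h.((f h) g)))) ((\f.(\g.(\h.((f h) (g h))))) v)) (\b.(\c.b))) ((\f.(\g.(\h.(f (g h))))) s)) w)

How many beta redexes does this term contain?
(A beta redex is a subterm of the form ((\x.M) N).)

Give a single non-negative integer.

Term: (((((\f.(\g.(\h.((f h) g)))) ((\f.(\g.(\h.((f h) (g h))))) v)) (\b.(\c.b))) ((\f.(\g.(\h.(f (g h))))) s)) w)
  Redex: ((\f.(\g.(\h.((f h) g)))) ((\f.(\g.(\h.((f h) (g h))))) v))
  Redex: ((\f.(\g.(\h.((f h) (g h))))) v)
  Redex: ((\f.(\g.(\h.(f (g h))))) s)
Total redexes: 3

Answer: 3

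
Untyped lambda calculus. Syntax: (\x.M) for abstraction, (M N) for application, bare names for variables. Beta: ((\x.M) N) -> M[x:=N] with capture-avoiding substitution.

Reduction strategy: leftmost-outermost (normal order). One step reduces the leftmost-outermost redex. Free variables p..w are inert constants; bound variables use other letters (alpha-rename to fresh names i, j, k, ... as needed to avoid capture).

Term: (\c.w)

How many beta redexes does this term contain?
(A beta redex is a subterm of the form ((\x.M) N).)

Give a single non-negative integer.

Answer: 0

Derivation:
Term: (\c.w)
  (no redexes)
Total redexes: 0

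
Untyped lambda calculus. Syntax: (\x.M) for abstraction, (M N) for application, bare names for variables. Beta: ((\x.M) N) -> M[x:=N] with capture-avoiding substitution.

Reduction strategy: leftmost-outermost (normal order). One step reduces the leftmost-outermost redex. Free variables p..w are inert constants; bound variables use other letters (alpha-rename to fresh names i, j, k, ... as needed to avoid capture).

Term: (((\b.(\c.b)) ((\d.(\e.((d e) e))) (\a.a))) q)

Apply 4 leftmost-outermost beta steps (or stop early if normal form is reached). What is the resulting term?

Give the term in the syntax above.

Answer: (\e.(e e))

Derivation:
Step 0: (((\b.(\c.b)) ((\d.(\e.((d e) e))) (\a.a))) q)
Step 1: ((\c.((\d.(\e.((d e) e))) (\a.a))) q)
Step 2: ((\d.(\e.((d e) e))) (\a.a))
Step 3: (\e.(((\a.a) e) e))
Step 4: (\e.(e e))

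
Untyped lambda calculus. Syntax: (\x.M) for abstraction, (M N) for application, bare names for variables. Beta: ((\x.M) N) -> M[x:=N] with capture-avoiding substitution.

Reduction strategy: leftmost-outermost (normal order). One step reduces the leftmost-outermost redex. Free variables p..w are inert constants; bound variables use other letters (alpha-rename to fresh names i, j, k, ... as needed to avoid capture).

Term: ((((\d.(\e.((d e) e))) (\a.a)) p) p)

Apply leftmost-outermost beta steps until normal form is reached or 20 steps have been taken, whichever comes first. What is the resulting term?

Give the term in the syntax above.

Answer: ((p p) p)

Derivation:
Step 0: ((((\d.(\e.((d e) e))) (\a.a)) p) p)
Step 1: (((\e.(((\a.a) e) e)) p) p)
Step 2: ((((\a.a) p) p) p)
Step 3: ((p p) p)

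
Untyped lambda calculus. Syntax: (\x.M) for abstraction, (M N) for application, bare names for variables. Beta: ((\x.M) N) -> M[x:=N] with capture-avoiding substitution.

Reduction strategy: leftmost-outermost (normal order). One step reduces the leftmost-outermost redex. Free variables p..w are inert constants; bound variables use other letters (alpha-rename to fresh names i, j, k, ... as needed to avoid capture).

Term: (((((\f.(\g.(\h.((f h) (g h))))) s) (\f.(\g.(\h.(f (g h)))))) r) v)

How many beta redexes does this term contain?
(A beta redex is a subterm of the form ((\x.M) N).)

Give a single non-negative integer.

Answer: 1

Derivation:
Term: (((((\f.(\g.(\h.((f h) (g h))))) s) (\f.(\g.(\h.(f (g h)))))) r) v)
  Redex: ((\f.(\g.(\h.((f h) (g h))))) s)
Total redexes: 1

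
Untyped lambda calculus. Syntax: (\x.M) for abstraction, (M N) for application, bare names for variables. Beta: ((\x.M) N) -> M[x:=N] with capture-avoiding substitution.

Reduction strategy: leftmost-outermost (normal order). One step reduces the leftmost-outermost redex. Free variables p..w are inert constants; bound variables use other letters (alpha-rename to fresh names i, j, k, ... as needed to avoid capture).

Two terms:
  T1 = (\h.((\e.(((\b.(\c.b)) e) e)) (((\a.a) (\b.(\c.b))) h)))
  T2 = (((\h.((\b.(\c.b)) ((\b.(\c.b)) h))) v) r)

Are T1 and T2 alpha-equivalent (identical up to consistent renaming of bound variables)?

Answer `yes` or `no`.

Answer: no

Derivation:
Term 1: (\h.((\e.(((\b.(\c.b)) e) e)) (((\a.a) (\b.(\c.b))) h)))
Term 2: (((\h.((\b.(\c.b)) ((\b.(\c.b)) h))) v) r)
Alpha-equivalence: compare structure up to binder renaming.
Result: False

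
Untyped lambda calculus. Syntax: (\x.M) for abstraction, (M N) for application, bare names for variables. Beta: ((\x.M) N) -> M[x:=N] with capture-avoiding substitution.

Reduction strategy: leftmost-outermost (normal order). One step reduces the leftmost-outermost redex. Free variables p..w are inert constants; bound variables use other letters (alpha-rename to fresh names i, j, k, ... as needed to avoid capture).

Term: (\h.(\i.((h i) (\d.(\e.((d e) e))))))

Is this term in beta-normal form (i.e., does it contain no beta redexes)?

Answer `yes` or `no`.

Term: (\h.(\i.((h i) (\d.(\e.((d e) e))))))
No beta redexes found.

Answer: yes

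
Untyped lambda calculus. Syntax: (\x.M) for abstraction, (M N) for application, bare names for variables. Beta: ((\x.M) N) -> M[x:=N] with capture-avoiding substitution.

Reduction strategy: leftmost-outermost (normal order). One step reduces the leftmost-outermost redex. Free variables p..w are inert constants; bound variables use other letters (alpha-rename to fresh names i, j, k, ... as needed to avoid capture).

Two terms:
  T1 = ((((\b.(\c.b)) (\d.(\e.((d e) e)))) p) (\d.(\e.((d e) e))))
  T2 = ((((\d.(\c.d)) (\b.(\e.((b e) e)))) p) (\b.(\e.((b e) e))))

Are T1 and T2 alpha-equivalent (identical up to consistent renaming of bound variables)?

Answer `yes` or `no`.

Term 1: ((((\b.(\c.b)) (\d.(\e.((d e) e)))) p) (\d.(\e.((d e) e))))
Term 2: ((((\d.(\c.d)) (\b.(\e.((b e) e)))) p) (\b.(\e.((b e) e))))
Alpha-equivalence: compare structure up to binder renaming.
Result: True

Answer: yes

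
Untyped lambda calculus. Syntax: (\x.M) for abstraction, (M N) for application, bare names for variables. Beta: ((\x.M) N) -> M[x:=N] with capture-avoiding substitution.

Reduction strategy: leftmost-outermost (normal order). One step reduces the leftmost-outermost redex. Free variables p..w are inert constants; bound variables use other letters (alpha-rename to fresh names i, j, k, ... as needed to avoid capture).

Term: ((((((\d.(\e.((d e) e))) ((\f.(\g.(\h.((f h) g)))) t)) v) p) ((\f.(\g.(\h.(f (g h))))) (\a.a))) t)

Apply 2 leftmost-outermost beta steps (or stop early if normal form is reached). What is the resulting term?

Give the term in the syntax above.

Answer: (((((((\f.(\g.(\h.((f h) g)))) t) v) v) p) ((\f.(\g.(\h.(f (g h))))) (\a.a))) t)

Derivation:
Step 0: ((((((\d.(\e.((d e) e))) ((\f.(\g.(\h.((f h) g)))) t)) v) p) ((\f.(\g.(\h.(f (g h))))) (\a.a))) t)
Step 1: (((((\e.((((\f.(\g.(\h.((f h) g)))) t) e) e)) v) p) ((\f.(\g.(\h.(f (g h))))) (\a.a))) t)
Step 2: (((((((\f.(\g.(\h.((f h) g)))) t) v) v) p) ((\f.(\g.(\h.(f (g h))))) (\a.a))) t)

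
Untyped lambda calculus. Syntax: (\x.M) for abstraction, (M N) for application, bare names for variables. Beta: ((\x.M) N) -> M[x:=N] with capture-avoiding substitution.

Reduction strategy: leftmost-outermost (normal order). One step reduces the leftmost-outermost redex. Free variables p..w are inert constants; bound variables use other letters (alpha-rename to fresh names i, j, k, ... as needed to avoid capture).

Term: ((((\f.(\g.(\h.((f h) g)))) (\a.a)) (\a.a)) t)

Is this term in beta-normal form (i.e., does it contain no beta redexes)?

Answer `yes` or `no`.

Answer: no

Derivation:
Term: ((((\f.(\g.(\h.((f h) g)))) (\a.a)) (\a.a)) t)
Found 1 beta redex(es).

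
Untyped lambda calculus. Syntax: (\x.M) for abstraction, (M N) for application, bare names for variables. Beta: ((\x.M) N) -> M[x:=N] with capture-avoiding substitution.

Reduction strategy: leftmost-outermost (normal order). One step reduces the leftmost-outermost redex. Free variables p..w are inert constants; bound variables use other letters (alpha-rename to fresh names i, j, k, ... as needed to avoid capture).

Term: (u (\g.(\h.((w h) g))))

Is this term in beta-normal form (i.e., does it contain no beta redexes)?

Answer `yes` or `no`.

Answer: yes

Derivation:
Term: (u (\g.(\h.((w h) g))))
No beta redexes found.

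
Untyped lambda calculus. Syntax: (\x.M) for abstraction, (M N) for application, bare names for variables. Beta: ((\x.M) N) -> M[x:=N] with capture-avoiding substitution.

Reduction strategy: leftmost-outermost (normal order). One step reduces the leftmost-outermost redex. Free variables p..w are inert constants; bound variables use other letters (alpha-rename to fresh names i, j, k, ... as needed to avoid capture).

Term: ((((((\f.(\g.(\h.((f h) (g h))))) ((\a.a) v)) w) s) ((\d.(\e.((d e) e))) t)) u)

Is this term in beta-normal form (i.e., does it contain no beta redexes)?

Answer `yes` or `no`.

Term: ((((((\f.(\g.(\h.((f h) (g h))))) ((\a.a) v)) w) s) ((\d.(\e.((d e) e))) t)) u)
Found 3 beta redex(es).

Answer: no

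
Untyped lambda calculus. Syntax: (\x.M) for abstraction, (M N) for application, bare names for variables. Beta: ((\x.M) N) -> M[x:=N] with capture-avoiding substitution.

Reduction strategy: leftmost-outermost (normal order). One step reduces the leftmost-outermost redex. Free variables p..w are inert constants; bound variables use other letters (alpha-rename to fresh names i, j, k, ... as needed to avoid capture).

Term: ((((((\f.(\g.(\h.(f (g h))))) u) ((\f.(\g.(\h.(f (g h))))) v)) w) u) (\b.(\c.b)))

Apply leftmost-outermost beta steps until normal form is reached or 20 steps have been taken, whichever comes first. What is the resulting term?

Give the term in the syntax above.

Answer: (((u (\h.(v (w h)))) u) (\b.(\c.b)))

Derivation:
Step 0: ((((((\f.(\g.(\h.(f (g h))))) u) ((\f.(\g.(\h.(f (g h))))) v)) w) u) (\b.(\c.b)))
Step 1: (((((\g.(\h.(u (g h)))) ((\f.(\g.(\h.(f (g h))))) v)) w) u) (\b.(\c.b)))
Step 2: ((((\h.(u (((\f.(\g.(\h.(f (g h))))) v) h))) w) u) (\b.(\c.b)))
Step 3: (((u (((\f.(\g.(\h.(f (g h))))) v) w)) u) (\b.(\c.b)))
Step 4: (((u ((\g.(\h.(v (g h)))) w)) u) (\b.(\c.b)))
Step 5: (((u (\h.(v (w h)))) u) (\b.(\c.b)))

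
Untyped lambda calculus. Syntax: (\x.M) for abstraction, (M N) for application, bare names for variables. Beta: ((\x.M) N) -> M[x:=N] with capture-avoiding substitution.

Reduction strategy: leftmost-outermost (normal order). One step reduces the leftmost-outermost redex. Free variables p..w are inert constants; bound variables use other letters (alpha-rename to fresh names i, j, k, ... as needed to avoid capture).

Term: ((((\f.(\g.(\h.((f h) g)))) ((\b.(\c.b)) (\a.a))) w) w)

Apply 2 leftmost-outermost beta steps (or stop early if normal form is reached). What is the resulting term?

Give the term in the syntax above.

Answer: ((\h.((((\b.(\c.b)) (\a.a)) h) w)) w)

Derivation:
Step 0: ((((\f.(\g.(\h.((f h) g)))) ((\b.(\c.b)) (\a.a))) w) w)
Step 1: (((\g.(\h.((((\b.(\c.b)) (\a.a)) h) g))) w) w)
Step 2: ((\h.((((\b.(\c.b)) (\a.a)) h) w)) w)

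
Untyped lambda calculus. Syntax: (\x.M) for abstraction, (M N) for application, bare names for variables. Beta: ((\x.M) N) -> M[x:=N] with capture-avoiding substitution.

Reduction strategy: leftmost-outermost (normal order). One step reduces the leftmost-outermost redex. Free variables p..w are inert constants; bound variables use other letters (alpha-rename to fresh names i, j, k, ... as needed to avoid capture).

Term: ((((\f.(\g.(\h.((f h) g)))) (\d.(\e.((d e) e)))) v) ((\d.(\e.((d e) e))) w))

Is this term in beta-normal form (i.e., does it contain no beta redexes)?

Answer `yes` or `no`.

Term: ((((\f.(\g.(\h.((f h) g)))) (\d.(\e.((d e) e)))) v) ((\d.(\e.((d e) e))) w))
Found 2 beta redex(es).

Answer: no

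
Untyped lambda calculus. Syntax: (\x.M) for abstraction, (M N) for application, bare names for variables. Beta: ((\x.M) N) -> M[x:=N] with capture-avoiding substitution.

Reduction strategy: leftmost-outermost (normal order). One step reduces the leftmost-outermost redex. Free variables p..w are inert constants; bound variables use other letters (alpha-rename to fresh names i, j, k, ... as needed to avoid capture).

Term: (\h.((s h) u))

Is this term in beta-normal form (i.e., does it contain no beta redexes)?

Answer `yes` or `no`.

Answer: yes

Derivation:
Term: (\h.((s h) u))
No beta redexes found.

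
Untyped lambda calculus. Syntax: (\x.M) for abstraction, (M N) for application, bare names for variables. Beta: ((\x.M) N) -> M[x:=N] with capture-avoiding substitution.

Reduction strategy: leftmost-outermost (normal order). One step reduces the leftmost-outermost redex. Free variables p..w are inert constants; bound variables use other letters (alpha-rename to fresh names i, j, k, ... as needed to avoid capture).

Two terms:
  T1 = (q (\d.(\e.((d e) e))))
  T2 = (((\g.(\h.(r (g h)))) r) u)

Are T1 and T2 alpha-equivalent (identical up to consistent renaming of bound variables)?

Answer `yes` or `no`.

Answer: no

Derivation:
Term 1: (q (\d.(\e.((d e) e))))
Term 2: (((\g.(\h.(r (g h)))) r) u)
Alpha-equivalence: compare structure up to binder renaming.
Result: False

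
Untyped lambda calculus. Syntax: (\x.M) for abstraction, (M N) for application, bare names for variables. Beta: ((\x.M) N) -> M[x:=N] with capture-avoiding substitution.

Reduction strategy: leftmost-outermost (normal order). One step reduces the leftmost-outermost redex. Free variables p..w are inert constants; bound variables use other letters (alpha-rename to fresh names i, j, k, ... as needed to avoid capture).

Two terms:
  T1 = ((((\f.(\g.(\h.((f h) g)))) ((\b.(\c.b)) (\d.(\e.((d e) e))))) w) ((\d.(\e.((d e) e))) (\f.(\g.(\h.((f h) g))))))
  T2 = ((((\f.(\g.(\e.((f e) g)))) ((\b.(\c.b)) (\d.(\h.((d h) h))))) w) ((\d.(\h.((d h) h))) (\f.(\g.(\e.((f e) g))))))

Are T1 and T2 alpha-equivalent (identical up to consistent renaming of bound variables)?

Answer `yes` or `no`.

Answer: yes

Derivation:
Term 1: ((((\f.(\g.(\h.((f h) g)))) ((\b.(\c.b)) (\d.(\e.((d e) e))))) w) ((\d.(\e.((d e) e))) (\f.(\g.(\h.((f h) g))))))
Term 2: ((((\f.(\g.(\e.((f e) g)))) ((\b.(\c.b)) (\d.(\h.((d h) h))))) w) ((\d.(\h.((d h) h))) (\f.(\g.(\e.((f e) g))))))
Alpha-equivalence: compare structure up to binder renaming.
Result: True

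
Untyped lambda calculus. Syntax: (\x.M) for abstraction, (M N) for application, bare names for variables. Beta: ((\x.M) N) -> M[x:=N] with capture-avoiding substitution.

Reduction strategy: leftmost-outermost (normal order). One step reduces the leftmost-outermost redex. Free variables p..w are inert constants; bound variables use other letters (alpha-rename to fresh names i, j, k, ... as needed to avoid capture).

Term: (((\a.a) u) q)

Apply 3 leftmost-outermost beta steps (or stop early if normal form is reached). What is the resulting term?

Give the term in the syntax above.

Step 0: (((\a.a) u) q)
Step 1: (u q)
Step 2: (normal form reached)

Answer: (u q)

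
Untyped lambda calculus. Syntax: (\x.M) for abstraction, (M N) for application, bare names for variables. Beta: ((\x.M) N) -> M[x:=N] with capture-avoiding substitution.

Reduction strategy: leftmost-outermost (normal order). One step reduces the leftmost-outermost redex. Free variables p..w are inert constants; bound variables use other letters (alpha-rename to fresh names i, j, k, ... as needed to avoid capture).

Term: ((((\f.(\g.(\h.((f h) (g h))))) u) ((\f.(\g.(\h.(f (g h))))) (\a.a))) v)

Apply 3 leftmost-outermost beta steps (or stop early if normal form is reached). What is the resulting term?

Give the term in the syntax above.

Step 0: ((((\f.(\g.(\h.((f h) (g h))))) u) ((\f.(\g.(\h.(f (g h))))) (\a.a))) v)
Step 1: (((\g.(\h.((u h) (g h)))) ((\f.(\g.(\h.(f (g h))))) (\a.a))) v)
Step 2: ((\h.((u h) (((\f.(\g.(\h.(f (g h))))) (\a.a)) h))) v)
Step 3: ((u v) (((\f.(\g.(\h.(f (g h))))) (\a.a)) v))

Answer: ((u v) (((\f.(\g.(\h.(f (g h))))) (\a.a)) v))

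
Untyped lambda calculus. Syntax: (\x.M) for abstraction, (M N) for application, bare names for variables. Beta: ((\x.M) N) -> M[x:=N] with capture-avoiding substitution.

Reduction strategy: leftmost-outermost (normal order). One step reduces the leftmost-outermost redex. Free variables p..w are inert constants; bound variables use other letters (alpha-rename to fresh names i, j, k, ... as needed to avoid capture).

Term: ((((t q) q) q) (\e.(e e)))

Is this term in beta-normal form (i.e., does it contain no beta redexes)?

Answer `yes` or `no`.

Term: ((((t q) q) q) (\e.(e e)))
No beta redexes found.

Answer: yes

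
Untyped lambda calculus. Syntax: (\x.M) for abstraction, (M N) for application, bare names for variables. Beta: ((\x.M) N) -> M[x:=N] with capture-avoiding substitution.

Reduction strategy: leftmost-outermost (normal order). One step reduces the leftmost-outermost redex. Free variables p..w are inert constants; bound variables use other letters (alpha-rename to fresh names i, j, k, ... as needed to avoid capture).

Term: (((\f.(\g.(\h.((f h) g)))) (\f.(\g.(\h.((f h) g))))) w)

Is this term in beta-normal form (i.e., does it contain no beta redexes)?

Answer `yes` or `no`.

Answer: no

Derivation:
Term: (((\f.(\g.(\h.((f h) g)))) (\f.(\g.(\h.((f h) g))))) w)
Found 1 beta redex(es).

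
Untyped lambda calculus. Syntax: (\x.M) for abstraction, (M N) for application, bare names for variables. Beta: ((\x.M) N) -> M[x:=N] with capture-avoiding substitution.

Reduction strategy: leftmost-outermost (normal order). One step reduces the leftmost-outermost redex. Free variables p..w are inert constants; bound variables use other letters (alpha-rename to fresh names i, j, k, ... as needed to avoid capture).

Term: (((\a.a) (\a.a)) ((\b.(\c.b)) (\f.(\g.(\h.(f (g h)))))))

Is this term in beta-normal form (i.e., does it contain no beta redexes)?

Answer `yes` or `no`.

Answer: no

Derivation:
Term: (((\a.a) (\a.a)) ((\b.(\c.b)) (\f.(\g.(\h.(f (g h)))))))
Found 2 beta redex(es).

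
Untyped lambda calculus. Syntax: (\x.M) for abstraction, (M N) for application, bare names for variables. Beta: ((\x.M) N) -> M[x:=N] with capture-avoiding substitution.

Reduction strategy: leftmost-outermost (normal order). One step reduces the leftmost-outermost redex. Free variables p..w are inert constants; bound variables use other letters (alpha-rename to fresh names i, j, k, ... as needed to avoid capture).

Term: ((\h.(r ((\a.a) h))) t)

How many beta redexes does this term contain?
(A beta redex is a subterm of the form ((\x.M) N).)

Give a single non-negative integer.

Answer: 2

Derivation:
Term: ((\h.(r ((\a.a) h))) t)
  Redex: ((\h.(r ((\a.a) h))) t)
  Redex: ((\a.a) h)
Total redexes: 2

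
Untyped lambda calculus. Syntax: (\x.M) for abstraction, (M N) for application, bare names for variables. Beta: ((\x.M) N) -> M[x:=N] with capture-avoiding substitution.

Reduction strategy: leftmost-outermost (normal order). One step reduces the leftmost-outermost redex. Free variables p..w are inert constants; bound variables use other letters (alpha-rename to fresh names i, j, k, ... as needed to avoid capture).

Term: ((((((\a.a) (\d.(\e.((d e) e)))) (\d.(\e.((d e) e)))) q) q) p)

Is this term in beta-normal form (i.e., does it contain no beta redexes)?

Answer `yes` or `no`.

Term: ((((((\a.a) (\d.(\e.((d e) e)))) (\d.(\e.((d e) e)))) q) q) p)
Found 1 beta redex(es).

Answer: no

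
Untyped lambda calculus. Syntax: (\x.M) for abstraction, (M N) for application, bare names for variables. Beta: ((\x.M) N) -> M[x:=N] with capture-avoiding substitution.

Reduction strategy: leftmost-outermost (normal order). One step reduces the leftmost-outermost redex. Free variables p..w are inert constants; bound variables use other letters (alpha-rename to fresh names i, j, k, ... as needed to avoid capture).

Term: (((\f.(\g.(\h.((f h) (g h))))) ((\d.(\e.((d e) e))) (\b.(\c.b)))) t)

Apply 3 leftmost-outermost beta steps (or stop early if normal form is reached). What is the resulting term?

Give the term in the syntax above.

Step 0: (((\f.(\g.(\h.((f h) (g h))))) ((\d.(\e.((d e) e))) (\b.(\c.b)))) t)
Step 1: ((\g.(\h.((((\d.(\e.((d e) e))) (\b.(\c.b))) h) (g h)))) t)
Step 2: (\h.((((\d.(\e.((d e) e))) (\b.(\c.b))) h) (t h)))
Step 3: (\h.(((\e.(((\b.(\c.b)) e) e)) h) (t h)))

Answer: (\h.(((\e.(((\b.(\c.b)) e) e)) h) (t h)))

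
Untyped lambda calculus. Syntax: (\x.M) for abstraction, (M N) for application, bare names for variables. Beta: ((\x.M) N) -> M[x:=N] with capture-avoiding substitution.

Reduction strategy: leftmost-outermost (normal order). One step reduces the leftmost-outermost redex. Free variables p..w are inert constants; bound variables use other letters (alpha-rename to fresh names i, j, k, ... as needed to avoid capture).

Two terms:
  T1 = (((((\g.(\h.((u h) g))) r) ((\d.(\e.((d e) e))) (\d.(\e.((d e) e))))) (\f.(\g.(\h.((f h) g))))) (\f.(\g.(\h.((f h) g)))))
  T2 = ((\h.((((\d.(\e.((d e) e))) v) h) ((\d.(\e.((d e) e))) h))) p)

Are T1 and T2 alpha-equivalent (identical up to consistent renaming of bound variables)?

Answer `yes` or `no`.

Term 1: (((((\g.(\h.((u h) g))) r) ((\d.(\e.((d e) e))) (\d.(\e.((d e) e))))) (\f.(\g.(\h.((f h) g))))) (\f.(\g.(\h.((f h) g)))))
Term 2: ((\h.((((\d.(\e.((d e) e))) v) h) ((\d.(\e.((d e) e))) h))) p)
Alpha-equivalence: compare structure up to binder renaming.
Result: False

Answer: no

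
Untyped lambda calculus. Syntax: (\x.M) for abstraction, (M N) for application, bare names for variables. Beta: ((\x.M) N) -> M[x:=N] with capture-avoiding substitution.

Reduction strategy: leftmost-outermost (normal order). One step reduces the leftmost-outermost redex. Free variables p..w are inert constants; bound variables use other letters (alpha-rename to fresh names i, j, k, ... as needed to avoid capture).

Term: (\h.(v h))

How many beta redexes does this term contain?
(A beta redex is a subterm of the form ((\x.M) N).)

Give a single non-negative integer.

Term: (\h.(v h))
  (no redexes)
Total redexes: 0

Answer: 0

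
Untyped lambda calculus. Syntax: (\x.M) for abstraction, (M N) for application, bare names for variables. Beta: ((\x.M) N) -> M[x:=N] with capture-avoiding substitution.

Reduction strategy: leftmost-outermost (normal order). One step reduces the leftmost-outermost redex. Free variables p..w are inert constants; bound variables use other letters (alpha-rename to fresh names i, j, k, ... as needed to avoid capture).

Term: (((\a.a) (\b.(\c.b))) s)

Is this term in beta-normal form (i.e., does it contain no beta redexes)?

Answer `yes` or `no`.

Answer: no

Derivation:
Term: (((\a.a) (\b.(\c.b))) s)
Found 1 beta redex(es).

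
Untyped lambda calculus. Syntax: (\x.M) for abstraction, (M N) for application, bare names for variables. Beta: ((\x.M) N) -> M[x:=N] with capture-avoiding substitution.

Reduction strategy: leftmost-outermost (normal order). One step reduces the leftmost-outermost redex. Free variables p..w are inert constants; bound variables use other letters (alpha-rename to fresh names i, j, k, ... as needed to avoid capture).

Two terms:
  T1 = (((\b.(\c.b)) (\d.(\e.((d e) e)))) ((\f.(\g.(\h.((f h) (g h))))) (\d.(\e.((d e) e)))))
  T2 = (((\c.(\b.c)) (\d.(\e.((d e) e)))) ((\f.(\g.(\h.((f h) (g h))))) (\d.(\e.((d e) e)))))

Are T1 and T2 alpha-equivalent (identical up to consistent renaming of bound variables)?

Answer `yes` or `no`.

Term 1: (((\b.(\c.b)) (\d.(\e.((d e) e)))) ((\f.(\g.(\h.((f h) (g h))))) (\d.(\e.((d e) e)))))
Term 2: (((\c.(\b.c)) (\d.(\e.((d e) e)))) ((\f.(\g.(\h.((f h) (g h))))) (\d.(\e.((d e) e)))))
Alpha-equivalence: compare structure up to binder renaming.
Result: True

Answer: yes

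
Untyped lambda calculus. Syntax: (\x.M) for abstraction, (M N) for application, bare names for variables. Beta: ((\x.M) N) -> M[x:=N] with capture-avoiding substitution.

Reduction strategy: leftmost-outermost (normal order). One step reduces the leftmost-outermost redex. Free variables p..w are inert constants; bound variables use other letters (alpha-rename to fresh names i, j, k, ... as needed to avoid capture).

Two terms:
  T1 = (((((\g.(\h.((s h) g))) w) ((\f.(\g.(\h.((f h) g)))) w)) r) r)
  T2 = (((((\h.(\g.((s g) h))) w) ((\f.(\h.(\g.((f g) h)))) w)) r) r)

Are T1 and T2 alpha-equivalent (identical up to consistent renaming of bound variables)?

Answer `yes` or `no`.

Answer: yes

Derivation:
Term 1: (((((\g.(\h.((s h) g))) w) ((\f.(\g.(\h.((f h) g)))) w)) r) r)
Term 2: (((((\h.(\g.((s g) h))) w) ((\f.(\h.(\g.((f g) h)))) w)) r) r)
Alpha-equivalence: compare structure up to binder renaming.
Result: True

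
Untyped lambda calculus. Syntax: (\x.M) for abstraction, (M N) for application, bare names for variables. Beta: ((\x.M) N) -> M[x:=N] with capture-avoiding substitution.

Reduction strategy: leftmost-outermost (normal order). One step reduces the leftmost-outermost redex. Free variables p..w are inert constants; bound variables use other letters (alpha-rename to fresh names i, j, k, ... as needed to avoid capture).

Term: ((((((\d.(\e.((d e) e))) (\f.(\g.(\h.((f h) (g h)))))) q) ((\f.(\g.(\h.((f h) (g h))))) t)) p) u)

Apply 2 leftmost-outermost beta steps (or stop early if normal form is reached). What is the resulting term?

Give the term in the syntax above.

Answer: ((((((\f.(\g.(\h.((f h) (g h))))) q) q) ((\f.(\g.(\h.((f h) (g h))))) t)) p) u)

Derivation:
Step 0: ((((((\d.(\e.((d e) e))) (\f.(\g.(\h.((f h) (g h)))))) q) ((\f.(\g.(\h.((f h) (g h))))) t)) p) u)
Step 1: (((((\e.(((\f.(\g.(\h.((f h) (g h))))) e) e)) q) ((\f.(\g.(\h.((f h) (g h))))) t)) p) u)
Step 2: ((((((\f.(\g.(\h.((f h) (g h))))) q) q) ((\f.(\g.(\h.((f h) (g h))))) t)) p) u)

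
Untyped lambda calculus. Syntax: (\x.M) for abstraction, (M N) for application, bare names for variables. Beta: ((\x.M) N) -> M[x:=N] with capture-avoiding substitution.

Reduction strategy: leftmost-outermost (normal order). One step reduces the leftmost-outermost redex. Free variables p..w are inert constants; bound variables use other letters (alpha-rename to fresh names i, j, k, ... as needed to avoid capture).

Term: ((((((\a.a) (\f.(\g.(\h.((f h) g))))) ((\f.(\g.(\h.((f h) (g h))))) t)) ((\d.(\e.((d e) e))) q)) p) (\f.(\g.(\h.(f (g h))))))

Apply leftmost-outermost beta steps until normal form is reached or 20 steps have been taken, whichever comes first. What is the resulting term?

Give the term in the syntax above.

Answer: (((t (\e.((q e) e))) (p (\e.((q e) e)))) (\f.(\g.(\h.(f (g h))))))

Derivation:
Step 0: ((((((\a.a) (\f.(\g.(\h.((f h) g))))) ((\f.(\g.(\h.((f h) (g h))))) t)) ((\d.(\e.((d e) e))) q)) p) (\f.(\g.(\h.(f (g h))))))
Step 1: (((((\f.(\g.(\h.((f h) g)))) ((\f.(\g.(\h.((f h) (g h))))) t)) ((\d.(\e.((d e) e))) q)) p) (\f.(\g.(\h.(f (g h))))))
Step 2: ((((\g.(\h.((((\f.(\g.(\h.((f h) (g h))))) t) h) g))) ((\d.(\e.((d e) e))) q)) p) (\f.(\g.(\h.(f (g h))))))
Step 3: (((\h.((((\f.(\g.(\h.((f h) (g h))))) t) h) ((\d.(\e.((d e) e))) q))) p) (\f.(\g.(\h.(f (g h))))))
Step 4: (((((\f.(\g.(\h.((f h) (g h))))) t) p) ((\d.(\e.((d e) e))) q)) (\f.(\g.(\h.(f (g h))))))
Step 5: ((((\g.(\h.((t h) (g h)))) p) ((\d.(\e.((d e) e))) q)) (\f.(\g.(\h.(f (g h))))))
Step 6: (((\h.((t h) (p h))) ((\d.(\e.((d e) e))) q)) (\f.(\g.(\h.(f (g h))))))
Step 7: (((t ((\d.(\e.((d e) e))) q)) (p ((\d.(\e.((d e) e))) q))) (\f.(\g.(\h.(f (g h))))))
Step 8: (((t (\e.((q e) e))) (p ((\d.(\e.((d e) e))) q))) (\f.(\g.(\h.(f (g h))))))
Step 9: (((t (\e.((q e) e))) (p (\e.((q e) e)))) (\f.(\g.(\h.(f (g h))))))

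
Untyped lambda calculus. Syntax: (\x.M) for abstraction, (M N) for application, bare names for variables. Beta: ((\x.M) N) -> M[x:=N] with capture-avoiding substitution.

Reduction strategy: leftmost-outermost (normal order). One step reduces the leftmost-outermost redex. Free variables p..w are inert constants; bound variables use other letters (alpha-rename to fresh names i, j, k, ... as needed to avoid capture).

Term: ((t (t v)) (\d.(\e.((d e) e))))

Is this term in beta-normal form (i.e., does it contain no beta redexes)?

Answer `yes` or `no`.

Answer: yes

Derivation:
Term: ((t (t v)) (\d.(\e.((d e) e))))
No beta redexes found.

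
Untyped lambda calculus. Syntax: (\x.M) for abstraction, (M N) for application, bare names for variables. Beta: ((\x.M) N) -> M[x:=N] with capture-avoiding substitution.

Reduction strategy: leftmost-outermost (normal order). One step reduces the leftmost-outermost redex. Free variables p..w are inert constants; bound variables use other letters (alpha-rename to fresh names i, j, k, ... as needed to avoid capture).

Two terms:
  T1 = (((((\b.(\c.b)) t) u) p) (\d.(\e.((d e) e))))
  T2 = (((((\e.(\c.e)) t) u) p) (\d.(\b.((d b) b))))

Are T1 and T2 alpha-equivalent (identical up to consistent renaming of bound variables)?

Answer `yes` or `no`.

Term 1: (((((\b.(\c.b)) t) u) p) (\d.(\e.((d e) e))))
Term 2: (((((\e.(\c.e)) t) u) p) (\d.(\b.((d b) b))))
Alpha-equivalence: compare structure up to binder renaming.
Result: True

Answer: yes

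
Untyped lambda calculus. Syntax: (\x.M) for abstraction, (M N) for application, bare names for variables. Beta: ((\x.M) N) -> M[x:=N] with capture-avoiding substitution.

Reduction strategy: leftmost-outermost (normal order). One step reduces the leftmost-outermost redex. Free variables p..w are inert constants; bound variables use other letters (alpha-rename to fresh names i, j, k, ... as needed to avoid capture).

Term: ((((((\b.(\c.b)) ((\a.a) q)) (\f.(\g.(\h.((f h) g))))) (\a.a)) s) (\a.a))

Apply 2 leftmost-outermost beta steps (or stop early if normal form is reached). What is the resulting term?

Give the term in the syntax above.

Step 0: ((((((\b.(\c.b)) ((\a.a) q)) (\f.(\g.(\h.((f h) g))))) (\a.a)) s) (\a.a))
Step 1: (((((\c.((\a.a) q)) (\f.(\g.(\h.((f h) g))))) (\a.a)) s) (\a.a))
Step 2: (((((\a.a) q) (\a.a)) s) (\a.a))

Answer: (((((\a.a) q) (\a.a)) s) (\a.a))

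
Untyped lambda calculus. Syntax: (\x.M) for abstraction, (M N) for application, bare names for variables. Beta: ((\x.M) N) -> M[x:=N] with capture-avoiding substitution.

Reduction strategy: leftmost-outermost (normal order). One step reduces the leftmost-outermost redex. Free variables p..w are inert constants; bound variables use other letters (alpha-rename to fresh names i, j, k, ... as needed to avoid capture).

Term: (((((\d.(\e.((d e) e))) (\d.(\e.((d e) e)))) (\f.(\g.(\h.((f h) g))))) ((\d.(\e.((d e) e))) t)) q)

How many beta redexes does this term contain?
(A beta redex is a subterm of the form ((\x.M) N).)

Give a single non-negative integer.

Term: (((((\d.(\e.((d e) e))) (\d.(\e.((d e) e)))) (\f.(\g.(\h.((f h) g))))) ((\d.(\e.((d e) e))) t)) q)
  Redex: ((\d.(\e.((d e) e))) (\d.(\e.((d e) e))))
  Redex: ((\d.(\e.((d e) e))) t)
Total redexes: 2

Answer: 2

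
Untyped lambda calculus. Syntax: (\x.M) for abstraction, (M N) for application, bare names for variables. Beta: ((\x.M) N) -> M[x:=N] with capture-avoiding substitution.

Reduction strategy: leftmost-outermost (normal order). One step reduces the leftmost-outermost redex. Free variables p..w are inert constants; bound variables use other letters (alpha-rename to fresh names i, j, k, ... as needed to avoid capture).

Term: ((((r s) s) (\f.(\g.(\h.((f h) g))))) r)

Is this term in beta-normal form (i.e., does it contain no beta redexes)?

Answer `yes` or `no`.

Term: ((((r s) s) (\f.(\g.(\h.((f h) g))))) r)
No beta redexes found.

Answer: yes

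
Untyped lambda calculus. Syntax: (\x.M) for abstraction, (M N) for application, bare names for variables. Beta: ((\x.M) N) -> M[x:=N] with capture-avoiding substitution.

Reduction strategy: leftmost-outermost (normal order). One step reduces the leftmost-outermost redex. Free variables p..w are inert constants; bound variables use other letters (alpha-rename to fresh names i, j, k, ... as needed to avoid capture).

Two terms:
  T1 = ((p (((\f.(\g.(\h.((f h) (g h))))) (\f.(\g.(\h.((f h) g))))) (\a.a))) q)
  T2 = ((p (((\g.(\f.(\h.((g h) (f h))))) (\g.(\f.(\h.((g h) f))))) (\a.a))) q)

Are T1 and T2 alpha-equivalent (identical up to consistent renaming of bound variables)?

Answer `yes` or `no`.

Term 1: ((p (((\f.(\g.(\h.((f h) (g h))))) (\f.(\g.(\h.((f h) g))))) (\a.a))) q)
Term 2: ((p (((\g.(\f.(\h.((g h) (f h))))) (\g.(\f.(\h.((g h) f))))) (\a.a))) q)
Alpha-equivalence: compare structure up to binder renaming.
Result: True

Answer: yes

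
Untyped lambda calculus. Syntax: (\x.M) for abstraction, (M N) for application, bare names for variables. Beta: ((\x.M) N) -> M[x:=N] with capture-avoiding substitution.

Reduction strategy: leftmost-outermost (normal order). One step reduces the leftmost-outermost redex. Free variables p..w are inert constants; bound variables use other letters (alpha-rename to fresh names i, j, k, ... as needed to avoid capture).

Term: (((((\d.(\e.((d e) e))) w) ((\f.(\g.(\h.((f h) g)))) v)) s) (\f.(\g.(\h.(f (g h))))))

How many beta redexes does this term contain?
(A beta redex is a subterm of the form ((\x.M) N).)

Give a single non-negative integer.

Answer: 2

Derivation:
Term: (((((\d.(\e.((d e) e))) w) ((\f.(\g.(\h.((f h) g)))) v)) s) (\f.(\g.(\h.(f (g h))))))
  Redex: ((\d.(\e.((d e) e))) w)
  Redex: ((\f.(\g.(\h.((f h) g)))) v)
Total redexes: 2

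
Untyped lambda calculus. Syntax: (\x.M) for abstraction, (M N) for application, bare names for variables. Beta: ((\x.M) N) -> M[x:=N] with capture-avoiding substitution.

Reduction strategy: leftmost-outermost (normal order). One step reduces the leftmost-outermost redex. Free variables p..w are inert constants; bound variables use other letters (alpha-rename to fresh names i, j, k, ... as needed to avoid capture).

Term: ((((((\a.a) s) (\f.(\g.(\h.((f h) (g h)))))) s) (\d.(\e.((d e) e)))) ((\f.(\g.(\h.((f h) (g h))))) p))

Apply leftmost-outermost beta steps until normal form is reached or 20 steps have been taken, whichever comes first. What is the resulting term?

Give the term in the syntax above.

Step 0: ((((((\a.a) s) (\f.(\g.(\h.((f h) (g h)))))) s) (\d.(\e.((d e) e)))) ((\f.(\g.(\h.((f h) (g h))))) p))
Step 1: ((((s (\f.(\g.(\h.((f h) (g h)))))) s) (\d.(\e.((d e) e)))) ((\f.(\g.(\h.((f h) (g h))))) p))
Step 2: ((((s (\f.(\g.(\h.((f h) (g h)))))) s) (\d.(\e.((d e) e)))) (\g.(\h.((p h) (g h)))))

Answer: ((((s (\f.(\g.(\h.((f h) (g h)))))) s) (\d.(\e.((d e) e)))) (\g.(\h.((p h) (g h)))))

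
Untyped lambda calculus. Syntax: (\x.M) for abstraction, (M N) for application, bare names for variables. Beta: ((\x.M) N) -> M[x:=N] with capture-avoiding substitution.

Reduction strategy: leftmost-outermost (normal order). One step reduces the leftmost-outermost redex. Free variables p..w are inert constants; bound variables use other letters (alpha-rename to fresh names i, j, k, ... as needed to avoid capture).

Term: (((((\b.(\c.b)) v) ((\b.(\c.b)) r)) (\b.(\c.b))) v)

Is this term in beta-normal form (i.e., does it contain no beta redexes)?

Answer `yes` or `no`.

Answer: no

Derivation:
Term: (((((\b.(\c.b)) v) ((\b.(\c.b)) r)) (\b.(\c.b))) v)
Found 2 beta redex(es).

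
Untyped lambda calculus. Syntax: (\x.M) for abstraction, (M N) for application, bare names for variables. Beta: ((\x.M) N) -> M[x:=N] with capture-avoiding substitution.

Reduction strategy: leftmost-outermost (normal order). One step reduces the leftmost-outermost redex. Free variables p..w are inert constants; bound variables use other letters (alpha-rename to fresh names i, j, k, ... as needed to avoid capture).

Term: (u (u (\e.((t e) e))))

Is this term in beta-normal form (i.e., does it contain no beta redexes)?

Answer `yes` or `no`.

Answer: yes

Derivation:
Term: (u (u (\e.((t e) e))))
No beta redexes found.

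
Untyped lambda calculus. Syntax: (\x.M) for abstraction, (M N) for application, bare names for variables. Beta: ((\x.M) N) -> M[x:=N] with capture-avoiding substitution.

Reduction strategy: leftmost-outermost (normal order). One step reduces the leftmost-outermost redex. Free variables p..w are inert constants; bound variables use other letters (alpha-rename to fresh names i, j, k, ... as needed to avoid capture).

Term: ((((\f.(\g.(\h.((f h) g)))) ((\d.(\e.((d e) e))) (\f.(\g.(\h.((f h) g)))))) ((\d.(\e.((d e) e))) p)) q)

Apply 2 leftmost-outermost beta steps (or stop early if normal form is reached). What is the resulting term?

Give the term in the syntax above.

Step 0: ((((\f.(\g.(\h.((f h) g)))) ((\d.(\e.((d e) e))) (\f.(\g.(\h.((f h) g)))))) ((\d.(\e.((d e) e))) p)) q)
Step 1: (((\g.(\h.((((\d.(\e.((d e) e))) (\f.(\g.(\h.((f h) g))))) h) g))) ((\d.(\e.((d e) e))) p)) q)
Step 2: ((\h.((((\d.(\e.((d e) e))) (\f.(\g.(\h.((f h) g))))) h) ((\d.(\e.((d e) e))) p))) q)

Answer: ((\h.((((\d.(\e.((d e) e))) (\f.(\g.(\h.((f h) g))))) h) ((\d.(\e.((d e) e))) p))) q)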